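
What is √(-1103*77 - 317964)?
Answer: I*√402895 ≈ 634.74*I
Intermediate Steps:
√(-1103*77 - 317964) = √(-84931 - 317964) = √(-402895) = I*√402895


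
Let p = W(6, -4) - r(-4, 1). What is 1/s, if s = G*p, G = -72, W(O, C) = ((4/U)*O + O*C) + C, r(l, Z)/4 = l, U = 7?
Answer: 7/4320 ≈ 0.0016204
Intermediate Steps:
r(l, Z) = 4*l
W(O, C) = C + 4*O/7 + C*O (W(O, C) = ((4/7)*O + O*C) + C = ((4*(1/7))*O + C*O) + C = (4*O/7 + C*O) + C = C + 4*O/7 + C*O)
p = -60/7 (p = (-4 + (4/7)*6 - 4*6) - 4*(-4) = (-4 + 24/7 - 24) - 1*(-16) = -172/7 + 16 = -60/7 ≈ -8.5714)
s = 4320/7 (s = -72*(-60/7) = 4320/7 ≈ 617.14)
1/s = 1/(4320/7) = 7/4320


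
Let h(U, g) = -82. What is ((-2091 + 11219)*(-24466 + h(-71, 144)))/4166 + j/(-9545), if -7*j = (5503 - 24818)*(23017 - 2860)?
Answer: -1659347293889/27835129 ≈ -59613.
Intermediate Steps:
j = 389332455/7 (j = -(5503 - 24818)*(23017 - 2860)/7 = -(-19315)*20157/7 = -⅐*(-389332455) = 389332455/7 ≈ 5.5619e+7)
((-2091 + 11219)*(-24466 + h(-71, 144)))/4166 + j/(-9545) = ((-2091 + 11219)*(-24466 - 82))/4166 + (389332455/7)/(-9545) = (9128*(-24548))*(1/4166) + (389332455/7)*(-1/9545) = -224074144*1/4166 - 77866491/13363 = -112037072/2083 - 77866491/13363 = -1659347293889/27835129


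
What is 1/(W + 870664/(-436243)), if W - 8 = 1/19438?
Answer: 8479691434/50914000883 ≈ 0.16655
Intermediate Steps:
W = 155505/19438 (W = 8 + 1/19438 = 155505/19438 ≈ 8.0000)
1/(W + 870664/(-436243)) = 1/(155505/19438 + 870664/(-436243)) = 1/(155505/19438 + 870664*(-1/436243)) = 1/(155505/19438 - 870664/436243) = 1/(50914000883/8479691434) = 8479691434/50914000883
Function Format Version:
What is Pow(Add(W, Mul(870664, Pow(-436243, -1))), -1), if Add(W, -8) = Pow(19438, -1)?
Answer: Rational(8479691434, 50914000883) ≈ 0.16655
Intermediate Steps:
W = Rational(155505, 19438) (W = Add(8, Pow(19438, -1)) = Add(8, Rational(1, 19438)) = Rational(155505, 19438) ≈ 8.0000)
Pow(Add(W, Mul(870664, Pow(-436243, -1))), -1) = Pow(Add(Rational(155505, 19438), Mul(870664, Pow(-436243, -1))), -1) = Pow(Add(Rational(155505, 19438), Mul(870664, Rational(-1, 436243))), -1) = Pow(Add(Rational(155505, 19438), Rational(-870664, 436243)), -1) = Pow(Rational(50914000883, 8479691434), -1) = Rational(8479691434, 50914000883)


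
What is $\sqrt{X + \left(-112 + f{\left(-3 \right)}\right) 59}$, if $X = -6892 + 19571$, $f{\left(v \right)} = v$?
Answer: $\sqrt{5894} \approx 76.772$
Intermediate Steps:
$X = 12679$
$\sqrt{X + \left(-112 + f{\left(-3 \right)}\right) 59} = \sqrt{12679 + \left(-112 - 3\right) 59} = \sqrt{12679 - 6785} = \sqrt{5894}$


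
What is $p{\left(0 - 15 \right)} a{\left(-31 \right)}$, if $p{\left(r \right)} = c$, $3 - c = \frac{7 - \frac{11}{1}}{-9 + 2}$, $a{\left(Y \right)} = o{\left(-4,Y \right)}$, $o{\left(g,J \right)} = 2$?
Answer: $\frac{34}{7} \approx 4.8571$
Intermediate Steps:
$a{\left(Y \right)} = 2$
$c = \frac{17}{7}$ ($c = 3 - \frac{7 - \frac{11}{1}}{-9 + 2} = 3 - \frac{7 - 11}{-7} = 3 - \left(7 - 11\right) \left(- \frac{1}{7}\right) = 3 - \left(-4\right) \left(- \frac{1}{7}\right) = 3 - \frac{4}{7} = \frac{17}{7} \approx 2.4286$)
$p{\left(r \right)} = \frac{17}{7}$
$p{\left(0 - 15 \right)} a{\left(-31 \right)} = \frac{17}{7} \cdot 2 = \frac{34}{7}$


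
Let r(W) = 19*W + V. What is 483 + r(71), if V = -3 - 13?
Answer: 1816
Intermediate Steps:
V = -16
r(W) = -16 + 19*W (r(W) = 19*W - 16 = -16 + 19*W)
483 + r(71) = 483 + (-16 + 19*71) = 483 + (-16 + 1349) = 483 + 1333 = 1816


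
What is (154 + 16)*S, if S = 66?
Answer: 11220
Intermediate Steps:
(154 + 16)*S = (154 + 16)*66 = 170*66 = 11220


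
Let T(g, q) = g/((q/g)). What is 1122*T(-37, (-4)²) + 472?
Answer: 771785/8 ≈ 96473.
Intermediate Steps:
T(g, q) = g²/q (T(g, q) = g*(g/q) = g²/q)
1122*T(-37, (-4)²) + 472 = 1122*((-37)²/((-4)²)) + 472 = 1122*(1369/16) + 472 = 768009/8 + 472 = 771785/8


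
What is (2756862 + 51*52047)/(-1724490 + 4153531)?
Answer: 5411259/2429041 ≈ 2.2277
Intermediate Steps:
(2756862 + 51*52047)/(-1724490 + 4153531) = (2756862 + 2654397)/2429041 = 5411259*(1/2429041) = 5411259/2429041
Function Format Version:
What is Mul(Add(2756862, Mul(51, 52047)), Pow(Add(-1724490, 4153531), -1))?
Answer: Rational(5411259, 2429041) ≈ 2.2277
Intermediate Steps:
Mul(Add(2756862, Mul(51, 52047)), Pow(Add(-1724490, 4153531), -1)) = Mul(Add(2756862, 2654397), Pow(2429041, -1)) = Mul(5411259, Rational(1, 2429041)) = Rational(5411259, 2429041)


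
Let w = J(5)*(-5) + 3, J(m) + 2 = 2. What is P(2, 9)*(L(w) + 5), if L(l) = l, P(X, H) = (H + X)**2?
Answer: 968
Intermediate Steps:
J(m) = 0 (J(m) = -2 + 2 = 0)
w = 3 (w = 0*(-5) + 3 = 0 + 3 = 3)
P(2, 9)*(L(w) + 5) = (9 + 2)**2*(3 + 5) = 11**2*8 = 121*8 = 968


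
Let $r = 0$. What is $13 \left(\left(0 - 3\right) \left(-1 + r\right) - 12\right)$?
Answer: $-117$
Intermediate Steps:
$13 \left(\left(0 - 3\right) \left(-1 + r\right) - 12\right) = 13 \left(\left(0 - 3\right) \left(-1 + 0\right) - 12\right) = 13 \left(\left(-3\right) \left(-1\right) - 12\right) = 13 \left(3 - 12\right) = 13 \left(-9\right) = -117$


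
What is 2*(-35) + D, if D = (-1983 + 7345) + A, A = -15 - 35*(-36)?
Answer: 6537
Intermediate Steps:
A = 1245 (A = -15 + 1260 = 1245)
D = 6607 (D = (-1983 + 7345) + 1245 = 5362 + 1245 = 6607)
2*(-35) + D = 2*(-35) + 6607 = -70 + 6607 = 6537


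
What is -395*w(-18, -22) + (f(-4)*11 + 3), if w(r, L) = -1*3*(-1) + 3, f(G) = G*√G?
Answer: -2367 - 88*I ≈ -2367.0 - 88.0*I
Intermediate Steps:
f(G) = G^(3/2)
w(r, L) = 6 (w(r, L) = -3*(-1) + 3 = 3 + 3 = 6)
-395*w(-18, -22) + (f(-4)*11 + 3) = -395*6 + ((-4)^(3/2)*11 + 3) = -2370 + (-8*I*11 + 3) = -2370 + (-88*I + 3) = -2370 + (3 - 88*I) = -2367 - 88*I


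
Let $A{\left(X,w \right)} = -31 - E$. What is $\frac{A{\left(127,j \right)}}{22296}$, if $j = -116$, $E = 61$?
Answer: $- \frac{23}{5574} \approx -0.0041263$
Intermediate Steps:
$A{\left(X,w \right)} = -92$ ($A{\left(X,w \right)} = -31 - 61 = -92$)
$\frac{A{\left(127,j \right)}}{22296} = - \frac{92}{22296} = \left(-92\right) \frac{1}{22296} = - \frac{23}{5574}$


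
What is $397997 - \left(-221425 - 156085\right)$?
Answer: $775507$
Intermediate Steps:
$397997 - \left(-221425 - 156085\right) = 397997 - -377510 = 397997 + 377510 = 775507$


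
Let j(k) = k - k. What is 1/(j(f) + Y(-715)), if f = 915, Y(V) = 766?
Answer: 1/766 ≈ 0.0013055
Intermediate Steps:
j(k) = 0
1/(j(f) + Y(-715)) = 1/(0 + 766) = 1/766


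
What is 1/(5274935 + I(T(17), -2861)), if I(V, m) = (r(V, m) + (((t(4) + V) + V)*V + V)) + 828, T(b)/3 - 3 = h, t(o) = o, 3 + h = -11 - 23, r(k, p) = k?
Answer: 1/5295959 ≈ 1.8882e-7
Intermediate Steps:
h = -37 (h = -3 + (-11 - 23) = -3 - 34 = -37)
T(b) = -102 (T(b) = 9 + 3*(-37) = 9 - 111 = -102)
I(V, m) = 828 + 2*V + V*(4 + 2*V) (I(V, m) = (V + (((4 + V) + V)*V + V)) + 828 = (V + ((4 + 2*V)*V + V)) + 828 = (V + (V*(4 + 2*V) + V)) + 828 = (V + (V + V*(4 + 2*V))) + 828 = (2*V + V*(4 + 2*V)) + 828 = 828 + 2*V + V*(4 + 2*V))
1/(5274935 + I(T(17), -2861)) = 1/(5274935 + (828 + 2*(-102)² + 6*(-102))) = 1/(5274935 + (828 + 2*10404 - 612)) = 1/(5274935 + (828 + 20808 - 612)) = 1/(5274935 + 21024) = 1/5295959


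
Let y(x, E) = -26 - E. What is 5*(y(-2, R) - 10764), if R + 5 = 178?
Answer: -54815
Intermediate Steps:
R = 173 (R = -5 + 178 = 173)
5*(y(-2, R) - 10764) = 5*((-26 - 1*173) - 10764) = 5*((-26 - 173) - 10764) = 5*(-199 - 10764) = 5*(-10963) = -54815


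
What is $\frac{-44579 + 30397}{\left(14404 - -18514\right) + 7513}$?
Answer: $- \frac{14182}{40431} \approx -0.35077$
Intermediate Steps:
$\frac{-44579 + 30397}{\left(14404 - -18514\right) + 7513} = - \frac{14182}{\left(14404 + 18514\right) + 7513} = - \frac{14182}{32918 + 7513} = - \frac{14182}{40431}$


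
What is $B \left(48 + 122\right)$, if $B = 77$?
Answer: $13090$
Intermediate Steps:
$B \left(48 + 122\right) = 77 \left(48 + 122\right) = 77 \cdot 170 = 13090$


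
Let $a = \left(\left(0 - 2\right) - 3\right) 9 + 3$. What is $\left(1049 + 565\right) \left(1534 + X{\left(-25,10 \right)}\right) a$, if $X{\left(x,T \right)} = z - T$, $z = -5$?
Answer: $-102969972$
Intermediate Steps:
$X{\left(x,T \right)} = -5 - T$
$a = -42$ ($a = \left(-2 - 3\right) 9 + 3 = \left(-5\right) 9 + 3 = -45 + 3 = -42$)
$\left(1049 + 565\right) \left(1534 + X{\left(-25,10 \right)}\right) a = \left(1049 + 565\right) \left(1534 - 15\right) \left(-42\right) = 1614 \left(1534 - 15\right) \left(-42\right) = 1614 \cdot 1519 \left(-42\right) = 2451666 \left(-42\right) = -102969972$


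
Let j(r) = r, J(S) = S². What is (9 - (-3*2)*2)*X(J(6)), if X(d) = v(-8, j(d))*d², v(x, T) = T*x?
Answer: -7838208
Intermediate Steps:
X(d) = -8*d³ (X(d) = (d*(-8))*d² = (-8*d)*d² = -8*d³)
(9 - (-3*2)*2)*X(J(6)) = (9 - (-3*2)*2)*(-8*(6²)³) = (9 - (-6)*2)*(-8*36³) = (9 - 1*(-12))*(-8*46656) = (9 + 12)*(-373248) = 21*(-373248) = -7838208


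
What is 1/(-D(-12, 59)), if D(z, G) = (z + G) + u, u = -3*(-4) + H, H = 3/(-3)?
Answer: -1/58 ≈ -0.017241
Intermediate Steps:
H = -1 (H = 3*(-1/3) = -1)
u = 11 (u = -3*(-4) - 1 = 12 - 1 = 11)
D(z, G) = 11 + G + z (D(z, G) = (z + G) + 11 = (G + z) + 11 = 11 + G + z)
1/(-D(-12, 59)) = 1/(-(11 + 59 - 12)) = 1/(-1*58) = 1/(-58) = -1/58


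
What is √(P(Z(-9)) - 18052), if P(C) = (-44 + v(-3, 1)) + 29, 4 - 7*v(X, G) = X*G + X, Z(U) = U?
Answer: 3*I*√98357/7 ≈ 134.41*I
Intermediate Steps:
v(X, G) = 4/7 - X/7 - G*X/7 (v(X, G) = 4/7 - (X*G + X)/7 = 4/7 - (G*X + X)/7 = 4/7 - (X + G*X)/7 = 4/7 + (-X/7 - G*X/7) = 4/7 - X/7 - G*X/7)
P(C) = -95/7 (P(C) = (-44 + (4/7 - ⅐*(-3) - ⅐*1*(-3))) + 29 = (-44 + (4/7 + 3/7 + 3/7)) + 29 = (-44 + 10/7) + 29 = -298/7 + 29 = -95/7)
√(P(Z(-9)) - 18052) = √(-95/7 - 18052) = √(-126459/7) = 3*I*√98357/7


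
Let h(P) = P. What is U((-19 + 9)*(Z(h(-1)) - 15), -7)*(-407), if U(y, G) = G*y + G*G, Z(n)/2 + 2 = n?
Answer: 578347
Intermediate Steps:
Z(n) = -4 + 2*n
U(y, G) = G² + G*y (U(y, G) = G*y + G² = G² + G*y)
U((-19 + 9)*(Z(h(-1)) - 15), -7)*(-407) = -7*(-7 + (-19 + 9)*((-4 + 2*(-1)) - 15))*(-407) = -7*(-7 - 10*((-4 - 2) - 15))*(-407) = -7*(-7 - 10*(-6 - 15))*(-407) = -7*(-7 - 10*(-21))*(-407) = -7*(-7 + 210)*(-407) = -7*203*(-407) = -1421*(-407) = 578347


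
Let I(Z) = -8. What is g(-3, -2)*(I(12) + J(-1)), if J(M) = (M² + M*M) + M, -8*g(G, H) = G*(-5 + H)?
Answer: 147/8 ≈ 18.375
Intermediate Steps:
g(G, H) = -G*(-5 + H)/8
J(M) = M + 2*M² (J(M) = (M² + M²) + M = 2*M² + M = M + 2*M²)
g(-3, -2)*(I(12) + J(-1)) = ((⅛)*(-3)*(5 - 1*(-2)))*(-8 - (1 + 2*(-1))) = ((⅛)*(-3)*(5 + 2))*(-8 - (1 - 2)) = ((⅛)*(-3)*7)*(-8 - 1*(-1)) = -21*(-8 + 1)/8 = -21/8*(-7) = 147/8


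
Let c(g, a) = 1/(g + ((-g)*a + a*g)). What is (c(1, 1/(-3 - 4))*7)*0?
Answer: 0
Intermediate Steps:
c(g, a) = 1/g (c(g, a) = 1/(g + (-a*g + a*g)) = 1/(g + 0) = 1/g)
(c(1, 1/(-3 - 4))*7)*0 = (7/1)*0 = (1*7)*0 = 7*0 = 0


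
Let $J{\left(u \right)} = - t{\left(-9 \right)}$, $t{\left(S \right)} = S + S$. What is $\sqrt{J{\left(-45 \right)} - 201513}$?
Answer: $i \sqrt{201495} \approx 448.88 i$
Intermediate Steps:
$t{\left(S \right)} = 2 S$
$J{\left(u \right)} = 18$ ($J{\left(u \right)} = - 2 \left(-9\right) = \left(-1\right) \left(-18\right) = 18$)
$\sqrt{J{\left(-45 \right)} - 201513} = \sqrt{18 - 201513} = \sqrt{-201495} = i \sqrt{201495}$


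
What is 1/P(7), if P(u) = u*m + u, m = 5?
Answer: 1/42 ≈ 0.023810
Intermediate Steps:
P(u) = 6*u (P(u) = u*5 + u = 5*u + u = 6*u)
1/P(7) = 1/(6*7) = 1/42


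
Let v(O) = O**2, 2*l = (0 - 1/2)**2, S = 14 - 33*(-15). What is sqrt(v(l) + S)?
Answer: sqrt(32577)/8 ≈ 22.561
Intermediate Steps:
S = 509 (S = 14 + 495 = 509)
l = 1/8 (l = (0 - 1/2)**2/2 = (-1/2)**2/2 = (1/2)*(1/4) = 1/8 ≈ 0.12500)
sqrt(v(l) + S) = sqrt((1/8)**2 + 509) = sqrt(1/64 + 509) = sqrt(32577/64) = sqrt(32577)/8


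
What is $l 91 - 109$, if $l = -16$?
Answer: $-1565$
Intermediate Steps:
$l 91 - 109 = \left(-16\right) 91 - 109 = -1456 - 109 = -1565$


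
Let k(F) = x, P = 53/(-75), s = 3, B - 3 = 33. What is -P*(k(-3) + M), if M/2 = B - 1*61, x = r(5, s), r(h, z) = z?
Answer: -2491/75 ≈ -33.213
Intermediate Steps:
B = 36 (B = 3 + 33 = 36)
P = -53/75 (P = 53*(-1/75) = -53/75 ≈ -0.70667)
x = 3
k(F) = 3
M = -50 (M = 2*(36 - 1*61) = 2*(36 - 61) = 2*(-25) = -50)
-P*(k(-3) + M) = -(-53)*(3 - 50)/75 = -(-53)*(-47)/75 = -1*2491/75 = -2491/75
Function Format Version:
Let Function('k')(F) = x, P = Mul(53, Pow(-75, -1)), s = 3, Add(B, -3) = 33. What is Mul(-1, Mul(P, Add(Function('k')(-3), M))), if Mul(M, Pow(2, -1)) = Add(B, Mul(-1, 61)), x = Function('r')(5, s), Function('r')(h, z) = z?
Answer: Rational(-2491, 75) ≈ -33.213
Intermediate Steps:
B = 36 (B = Add(3, 33) = 36)
P = Rational(-53, 75) (P = Mul(53, Rational(-1, 75)) = Rational(-53, 75) ≈ -0.70667)
x = 3
Function('k')(F) = 3
M = -50 (M = Mul(2, Add(36, Mul(-1, 61))) = Mul(2, Add(36, -61)) = Mul(2, -25) = -50)
Mul(-1, Mul(P, Add(Function('k')(-3), M))) = Mul(-1, Mul(Rational(-53, 75), Add(3, -50))) = Mul(-1, Mul(Rational(-53, 75), -47)) = Mul(-1, Rational(2491, 75)) = Rational(-2491, 75)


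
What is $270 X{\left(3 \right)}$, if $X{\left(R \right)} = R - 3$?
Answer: $0$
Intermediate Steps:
$X{\left(R \right)} = -3 + R$ ($X{\left(R \right)} = R - 3 = -3 + R$)
$270 X{\left(3 \right)} = 270 \left(-3 + 3\right) = 270 \cdot 0 = 0$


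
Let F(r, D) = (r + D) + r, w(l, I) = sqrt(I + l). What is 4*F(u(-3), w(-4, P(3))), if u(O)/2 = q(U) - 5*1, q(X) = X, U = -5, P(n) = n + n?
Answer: -160 + 4*sqrt(2) ≈ -154.34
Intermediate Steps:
P(n) = 2*n
u(O) = -20 (u(O) = 2*(-5 - 5*1) = 2*(-5 - 5) = 2*(-10) = -20)
F(r, D) = D + 2*r (F(r, D) = (D + r) + r = D + 2*r)
4*F(u(-3), w(-4, P(3))) = 4*(sqrt(2*3 - 4) + 2*(-20)) = 4*(sqrt(6 - 4) - 40) = 4*(sqrt(2) - 40) = 4*(-40 + sqrt(2)) = -160 + 4*sqrt(2)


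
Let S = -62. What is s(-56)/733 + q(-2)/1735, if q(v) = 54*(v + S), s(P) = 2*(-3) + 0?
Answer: -2543658/1271755 ≈ -2.0001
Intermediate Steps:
s(P) = -6 (s(P) = -6 + 0 = -6)
q(v) = -3348 + 54*v (q(v) = 54*(v - 62) = 54*(-62 + v) = -3348 + 54*v)
s(-56)/733 + q(-2)/1735 = -6/733 + (-3348 + 54*(-2))/1735 = -6*1/733 + (-3348 - 108)*(1/1735) = -6/733 - 3456*1/1735 = -6/733 - 3456/1735 = -2543658/1271755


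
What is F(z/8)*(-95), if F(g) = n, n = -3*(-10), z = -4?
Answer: -2850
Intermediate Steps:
n = 30
F(g) = 30
F(z/8)*(-95) = 30*(-95) = -2850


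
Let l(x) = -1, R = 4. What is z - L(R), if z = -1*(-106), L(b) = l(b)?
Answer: 107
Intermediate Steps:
L(b) = -1
z = 106
z - L(R) = 106 - 1*(-1) = 106 + 1 = 107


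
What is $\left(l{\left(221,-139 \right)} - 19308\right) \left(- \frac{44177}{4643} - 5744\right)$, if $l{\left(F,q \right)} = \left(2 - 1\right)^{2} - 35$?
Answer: $\frac{516693851598}{4643} \approx 1.1128 \cdot 10^{8}$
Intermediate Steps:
$l{\left(F,q \right)} = -34$ ($l{\left(F,q \right)} = 1^{2} - 35 = 1 - 35 = -34$)
$\left(l{\left(221,-139 \right)} - 19308\right) \left(- \frac{44177}{4643} - 5744\right) = \left(-34 - 19308\right) \left(- \frac{44177}{4643} - 5744\right) = - 19342 \left(\left(-44177\right) \frac{1}{4643} - 5744\right) = - 19342 \left(- \frac{44177}{4643} - 5744\right) = \left(-19342\right) \left(- \frac{26713569}{4643}\right) = \frac{516693851598}{4643}$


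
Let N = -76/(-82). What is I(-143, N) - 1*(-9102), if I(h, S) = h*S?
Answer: 367748/41 ≈ 8969.5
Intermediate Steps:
N = 38/41 (N = -76*(-1/82) = 38/41 ≈ 0.92683)
I(h, S) = S*h
I(-143, N) - 1*(-9102) = (38/41)*(-143) - 1*(-9102) = -5434/41 + 9102 = 367748/41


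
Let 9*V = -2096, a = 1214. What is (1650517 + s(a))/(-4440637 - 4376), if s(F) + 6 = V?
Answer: -14852503/40005117 ≈ -0.37126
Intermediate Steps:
V = -2096/9 (V = (1/9)*(-2096) = -2096/9 ≈ -232.89)
s(F) = -2150/9 (s(F) = -6 - 2096/9 = -2150/9)
(1650517 + s(a))/(-4440637 - 4376) = (1650517 - 2150/9)/(-4440637 - 4376) = (14852503/9)/(-4445013) = (14852503/9)*(-1/4445013) = -14852503/40005117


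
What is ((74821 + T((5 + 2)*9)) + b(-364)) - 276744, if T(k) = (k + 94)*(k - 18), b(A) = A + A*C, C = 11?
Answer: -199226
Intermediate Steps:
b(A) = 12*A (b(A) = A + A*11 = A + 11*A = 12*A)
T(k) = (-18 + k)*(94 + k) (T(k) = (94 + k)*(-18 + k) = (-18 + k)*(94 + k))
((74821 + T((5 + 2)*9)) + b(-364)) - 276744 = ((74821 + (-1692 + ((5 + 2)*9)² + 76*((5 + 2)*9))) + 12*(-364)) - 276744 = ((74821 + (-1692 + (7*9)² + 76*(7*9))) - 4368) - 276744 = ((74821 + (-1692 + 63² + 76*63)) - 4368) - 276744 = ((74821 + (-1692 + 3969 + 4788)) - 4368) - 276744 = ((74821 + 7065) - 4368) - 276744 = (81886 - 4368) - 276744 = 77518 - 276744 = -199226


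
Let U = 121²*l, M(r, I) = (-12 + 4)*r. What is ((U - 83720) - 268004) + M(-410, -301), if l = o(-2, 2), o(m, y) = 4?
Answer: -289880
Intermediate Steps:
l = 4
M(r, I) = -8*r
U = 58564 (U = 121²*4 = 14641*4 = 58564)
((U - 83720) - 268004) + M(-410, -301) = ((58564 - 83720) - 268004) - 8*(-410) = (-25156 - 268004) + 3280 = -293160 + 3280 = -289880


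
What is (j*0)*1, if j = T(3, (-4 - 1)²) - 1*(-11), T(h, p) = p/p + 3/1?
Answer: 0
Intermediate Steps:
T(h, p) = 4 (T(h, p) = 1 + 3*1 = 1 + 3 = 4)
j = 15 (j = 4 - 1*(-11) = 4 + 11 = 15)
(j*0)*1 = (15*0)*1 = 0*1 = 0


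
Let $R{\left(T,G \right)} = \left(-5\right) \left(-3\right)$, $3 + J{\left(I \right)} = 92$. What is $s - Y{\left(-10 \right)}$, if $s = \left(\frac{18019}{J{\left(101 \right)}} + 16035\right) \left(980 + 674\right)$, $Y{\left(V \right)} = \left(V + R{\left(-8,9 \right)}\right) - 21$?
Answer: $\frac{2390253060}{89} \approx 2.6857 \cdot 10^{7}$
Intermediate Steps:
$J{\left(I \right)} = 89$ ($J{\left(I \right)} = -3 + 92 = 89$)
$R{\left(T,G \right)} = 15$
$Y{\left(V \right)} = -6 + V$ ($Y{\left(V \right)} = \left(V + 15\right) - 21 = \left(15 + V\right) - 21 = -6 + V$)
$s = \frac{2390251636}{89}$ ($s = \left(\frac{18019}{89} + 16035\right) \left(980 + 674\right) = \left(18019 \cdot \frac{1}{89} + 16035\right) 1654 = \left(\frac{18019}{89} + 16035\right) 1654 = \frac{1445134}{89} \cdot 1654 = \frac{2390251636}{89} \approx 2.6857 \cdot 10^{7}$)
$s - Y{\left(-10 \right)} = \frac{2390251636}{89} - \left(-6 - 10\right) = \frac{2390251636}{89} - -16 = \frac{2390251636}{89} + 16 = \frac{2390253060}{89}$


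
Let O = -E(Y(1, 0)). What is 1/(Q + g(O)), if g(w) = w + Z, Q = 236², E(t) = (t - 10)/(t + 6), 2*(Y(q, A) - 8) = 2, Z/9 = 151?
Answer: 15/855826 ≈ 1.7527e-5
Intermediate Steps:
Z = 1359 (Z = 9*151 = 1359)
Y(q, A) = 9 (Y(q, A) = 8 + (½)*2 = 8 + 1 = 9)
E(t) = (-10 + t)/(6 + t)
O = 1/15 (O = -(-10 + 9)/(6 + 9) = -(-1)/15 = -1*(-1/15) = 1/15 ≈ 0.066667)
Q = 55696
g(w) = 1359 + w (g(w) = w + 1359 = 1359 + w)
1/(Q + g(O)) = 1/(55696 + (1359 + 1/15)) = 1/(55696 + 20386/15) = 1/(855826/15) = 15/855826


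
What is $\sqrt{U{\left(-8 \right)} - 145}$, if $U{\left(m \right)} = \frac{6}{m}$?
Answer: $\frac{i \sqrt{583}}{2} \approx 12.073 i$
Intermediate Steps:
$\sqrt{U{\left(-8 \right)} - 145} = \sqrt{\frac{6}{-8} - 145} = \sqrt{6 \left(- \frac{1}{8}\right) - 145} = \sqrt{- \frac{3}{4} - 145} = \sqrt{- \frac{583}{4}} = \frac{i \sqrt{583}}{2}$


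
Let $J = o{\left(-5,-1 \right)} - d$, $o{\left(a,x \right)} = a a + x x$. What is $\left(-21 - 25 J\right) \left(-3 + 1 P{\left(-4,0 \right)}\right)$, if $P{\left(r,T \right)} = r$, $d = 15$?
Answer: $2072$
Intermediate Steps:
$o{\left(a,x \right)} = a^{2} + x^{2}$
$J = 11$ ($J = \left(\left(-5\right)^{2} + \left(-1\right)^{2}\right) - 15 = \left(25 + 1\right) - 15 = 26 - 15 = 11$)
$\left(-21 - 25 J\right) \left(-3 + 1 P{\left(-4,0 \right)}\right) = \left(-21 - 275\right) \left(-3 + 1 \left(-4\right)\right) = \left(-21 - 275\right) \left(-3 - 4\right) = \left(-296\right) \left(-7\right) = 2072$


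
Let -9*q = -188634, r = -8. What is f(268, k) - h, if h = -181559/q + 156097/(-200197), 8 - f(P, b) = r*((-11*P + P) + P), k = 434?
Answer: -242678234831673/12587986966 ≈ -19279.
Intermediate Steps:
q = 62878/3 (q = -⅑*(-188634) = 62878/3 ≈ 20959.)
f(P, b) = 8 - 72*P (f(P, b) = 8 - (-8)*((-11*P + P) + P) = 8 - (-8)*(-10*P + P) = 8 - (-8)*(-9*P) = 8 - 72*P)
h = -118857768535/12587986966 (h = -181559/62878/3 + 156097/(-200197) = -181559*3/62878 + 156097*(-1/200197) = -544677/62878 - 156097/200197 = -118857768535/12587986966 ≈ -9.4422)
f(268, k) - h = (8 - 72*268) - 1*(-118857768535/12587986966) = (8 - 19296) + 118857768535/12587986966 = -19288 + 118857768535/12587986966 = -242678234831673/12587986966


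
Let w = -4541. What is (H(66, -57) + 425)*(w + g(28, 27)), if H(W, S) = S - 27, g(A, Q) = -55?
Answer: -1567236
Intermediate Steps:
H(W, S) = -27 + S
(H(66, -57) + 425)*(w + g(28, 27)) = ((-27 - 57) + 425)*(-4541 - 55) = (-84 + 425)*(-4596) = 341*(-4596) = -1567236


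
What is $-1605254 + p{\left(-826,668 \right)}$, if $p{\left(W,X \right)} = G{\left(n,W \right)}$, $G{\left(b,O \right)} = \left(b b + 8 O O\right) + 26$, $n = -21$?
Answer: $3853421$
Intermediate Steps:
$G{\left(b,O \right)} = 26 + b^{2} + 8 O^{2}$ ($G{\left(b,O \right)} = \left(b^{2} + 8 O^{2}\right) + 26 = 26 + b^{2} + 8 O^{2}$)
$p{\left(W,X \right)} = 467 + 8 W^{2}$ ($p{\left(W,X \right)} = 26 + \left(-21\right)^{2} + 8 W^{2} = 26 + 441 + 8 W^{2} = 467 + 8 W^{2}$)
$-1605254 + p{\left(-826,668 \right)} = -1605254 + \left(467 + 8 \left(-826\right)^{2}\right) = -1605254 + \left(467 + 8 \cdot 682276\right) = -1605254 + \left(467 + 5458208\right) = -1605254 + 5458675 = 3853421$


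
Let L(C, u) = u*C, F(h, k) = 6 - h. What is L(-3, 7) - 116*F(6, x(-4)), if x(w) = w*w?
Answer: -21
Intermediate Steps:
x(w) = w²
L(C, u) = C*u
L(-3, 7) - 116*F(6, x(-4)) = -3*7 - 116*(6 - 1*6) = -21 - 116*(6 - 6) = -21 - 116*0 = -21 + 0 = -21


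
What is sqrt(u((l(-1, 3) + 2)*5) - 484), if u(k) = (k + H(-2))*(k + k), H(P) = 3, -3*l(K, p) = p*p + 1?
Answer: 2*I*sqrt(979)/3 ≈ 20.859*I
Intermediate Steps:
l(K, p) = -1/3 - p**2/3 (l(K, p) = -(p*p + 1)/3 = -(p**2 + 1)/3 = -(1 + p**2)/3 = -1/3 - p**2/3)
u(k) = 2*k*(3 + k) (u(k) = (k + 3)*(k + k) = (3 + k)*(2*k) = 2*k*(3 + k))
sqrt(u((l(-1, 3) + 2)*5) - 484) = sqrt(2*(((-1/3 - 1/3*3**2) + 2)*5)*(3 + ((-1/3 - 1/3*3**2) + 2)*5) - 484) = sqrt(2*(((-1/3 - 1/3*9) + 2)*5)*(3 + ((-1/3 - 1/3*9) + 2)*5) - 484) = sqrt(2*(((-1/3 - 3) + 2)*5)*(3 + ((-1/3 - 3) + 2)*5) - 484) = sqrt(2*((-10/3 + 2)*5)*(3 + (-10/3 + 2)*5) - 484) = sqrt(2*(-4/3*5)*(3 - 4/3*5) - 484) = sqrt(2*(-20/3)*(3 - 20/3) - 484) = sqrt(2*(-20/3)*(-11/3) - 484) = sqrt(440/9 - 484) = sqrt(-3916/9) = 2*I*sqrt(979)/3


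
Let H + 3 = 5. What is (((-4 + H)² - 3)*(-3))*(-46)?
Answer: 138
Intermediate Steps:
H = 2 (H = -3 + 5 = 2)
(((-4 + H)² - 3)*(-3))*(-46) = (((-4 + 2)² - 3)*(-3))*(-46) = (((-2)² - 3)*(-3))*(-46) = ((4 - 3)*(-3))*(-46) = (1*(-3))*(-46) = -3*(-46) = 138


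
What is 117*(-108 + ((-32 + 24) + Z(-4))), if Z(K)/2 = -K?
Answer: -12636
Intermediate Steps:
Z(K) = -2*K (Z(K) = 2*(-K) = -2*K)
117*(-108 + ((-32 + 24) + Z(-4))) = 117*(-108 + ((-32 + 24) - 2*(-4))) = 117*(-108 + (-8 + 8)) = 117*(-108 + 0) = 117*(-108) = -12636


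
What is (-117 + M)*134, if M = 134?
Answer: 2278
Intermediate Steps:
(-117 + M)*134 = (-117 + 134)*134 = 17*134 = 2278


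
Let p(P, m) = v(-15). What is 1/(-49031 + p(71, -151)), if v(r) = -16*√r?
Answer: I/(-49031*I + 16*√15) ≈ -2.0395e-5 + 2.5776e-8*I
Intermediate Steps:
p(P, m) = -16*I*√15
1/(-49031 + p(71, -151)) = 1/(-49031 - 16*I*√15)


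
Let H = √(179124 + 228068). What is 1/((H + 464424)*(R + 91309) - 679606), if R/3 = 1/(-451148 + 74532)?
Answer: 751845884687687573176/31882273862983165830960207848749 - 3237808270326514*√101798/31882273862983165830960207848749 ≈ 2.3550e-11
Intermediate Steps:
R = -3/376616 (R = 3/(-451148 + 74532) = 3/(-376616) = 3*(-1/376616) = -3/376616 ≈ -7.9657e-6)
H = 2*√101798 (H = √407192 = 2*√101798 ≈ 638.12)
1/((H + 464424)*(R + 91309) - 679606) = 1/((2*√101798 + 464424)*(-3/376616 + 91309) - 679606) = 1/((464424 + 2*√101798)*(34388430341/376616) - 679606) = 1/((1996351546586073/47077 + 34388430341*√101798/188308) - 679606) = 1/(1996319552774411/47077 + 34388430341*√101798/188308)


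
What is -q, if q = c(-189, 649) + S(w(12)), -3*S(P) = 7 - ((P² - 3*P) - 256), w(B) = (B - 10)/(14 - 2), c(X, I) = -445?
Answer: 57545/108 ≈ 532.82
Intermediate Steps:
w(B) = -⅚ + B/12 (w(B) = (-10 + B)/12 = (-10 + B)*(1/12) = -⅚ + B/12)
S(P) = -263/3 - P + P²/3 (S(P) = -(7 - ((P² - 3*P) - 256))/3 = -(7 - (-256 + P² - 3*P))/3 = -(7 + (256 - P² + 3*P))/3 = -(263 - P² + 3*P)/3 = -263/3 - P + P²/3)
q = -57545/108 (q = -445 + (-263/3 - (-⅚ + (1/12)*12) + (-⅚ + (1/12)*12)²/3) = -445 + (-263/3 - (-⅚ + 1) + (-⅚ + 1)²/3) = -445 + (-263/3 - 1*⅙ + (⅙)²/3) = -445 + (-263/3 - ⅙ + (⅓)*(1/36)) = -445 + (-263/3 - ⅙ + 1/108) = -445 - 9485/108 = -57545/108 ≈ -532.82)
-q = -1*(-57545/108) = 57545/108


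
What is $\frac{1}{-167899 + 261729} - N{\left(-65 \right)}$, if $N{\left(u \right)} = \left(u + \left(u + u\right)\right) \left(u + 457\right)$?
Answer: $\frac{7172365201}{93830} \approx 76440.0$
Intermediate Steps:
$N{\left(u \right)} = 3 u \left(457 + u\right)$ ($N{\left(u \right)} = \left(u + 2 u\right) \left(457 + u\right) = 3 u \left(457 + u\right)$)
$\frac{1}{-167899 + 261729} - N{\left(-65 \right)} = \frac{1}{-167899 + 261729} - 3 \left(-65\right) \left(457 - 65\right) = \frac{1}{93830} - 3 \left(-65\right) 392 = \frac{1}{93830} - -76440 = \frac{1}{93830} + 76440 = \frac{7172365201}{93830}$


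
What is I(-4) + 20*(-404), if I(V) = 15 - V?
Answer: -8061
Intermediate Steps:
I(-4) + 20*(-404) = (15 - 1*(-4)) + 20*(-404) = (15 + 4) - 8080 = 19 - 8080 = -8061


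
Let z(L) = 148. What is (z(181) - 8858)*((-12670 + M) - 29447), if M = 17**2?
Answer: 364321880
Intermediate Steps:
M = 289
(z(181) - 8858)*((-12670 + M) - 29447) = (148 - 8858)*((-12670 + 289) - 29447) = -8710*(-12381 - 29447) = -8710*(-41828) = 364321880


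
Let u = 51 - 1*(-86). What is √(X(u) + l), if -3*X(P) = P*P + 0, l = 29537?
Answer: √209526/3 ≈ 152.58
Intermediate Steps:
u = 137 (u = 51 + 86 = 137)
X(P) = -P²/3 (X(P) = -(P*P + 0)/3 = -(P² + 0)/3 = -P²/3)
√(X(u) + l) = √(-⅓*137² + 29537) = √(-⅓*18769 + 29537) = √(-18769/3 + 29537) = √(69842/3) = √209526/3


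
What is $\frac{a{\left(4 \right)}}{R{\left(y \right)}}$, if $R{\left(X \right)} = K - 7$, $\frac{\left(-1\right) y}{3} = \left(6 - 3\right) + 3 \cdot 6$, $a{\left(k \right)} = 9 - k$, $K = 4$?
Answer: $- \frac{5}{3} \approx -1.6667$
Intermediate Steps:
$y = -63$ ($y = - 3 \left(\left(6 - 3\right) + 3 \cdot 6\right) = - 3 \left(\left(6 - 3\right) + 18\right) = - 3 \left(3 + 18\right) = \left(-3\right) 21 = -63$)
$R{\left(X \right)} = -3$ ($R{\left(X \right)} = 4 - 7 = -3$)
$\frac{a{\left(4 \right)}}{R{\left(y \right)}} = \frac{9 - 4}{-3} = \left(9 - 4\right) \left(- \frac{1}{3}\right) = 5 \left(- \frac{1}{3}\right) = - \frac{5}{3}$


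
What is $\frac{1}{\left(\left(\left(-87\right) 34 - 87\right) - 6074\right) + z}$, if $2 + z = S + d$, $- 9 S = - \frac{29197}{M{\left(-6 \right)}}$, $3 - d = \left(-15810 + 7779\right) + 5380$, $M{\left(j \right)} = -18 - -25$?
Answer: $- \frac{9}{54032} \approx -0.00016657$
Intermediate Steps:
$M{\left(j \right)} = 7$ ($M{\left(j \right)} = -18 + 25 = 7$)
$d = 2654$ ($d = 3 - \left(\left(-15810 + 7779\right) + 5380\right) = 3 - \left(-8031 + 5380\right) = 3 - -2651 = 3 + 2651 = 2654$)
$S = \frac{4171}{9}$ ($S = - \frac{\left(-29197\right) \frac{1}{7}}{9} = \left(- \frac{1}{9}\right) \left(-4171\right) = \frac{4171}{9} \approx 463.44$)
$z = \frac{28039}{9}$ ($z = -2 + \left(\frac{4171}{9} + 2654\right) = -2 + \frac{28057}{9} = \frac{28039}{9} \approx 3115.4$)
$\frac{1}{\left(\left(\left(-87\right) 34 - 87\right) - 6074\right) + z} = \frac{1}{\left(\left(\left(-87\right) 34 - 87\right) - 6074\right) + \frac{28039}{9}} = \frac{1}{\left(\left(-2958 - 87\right) - 6074\right) + \frac{28039}{9}} = \frac{1}{\left(-3045 - 6074\right) + \frac{28039}{9}} = \frac{1}{-9119 + \frac{28039}{9}} = \frac{1}{- \frac{54032}{9}} = - \frac{9}{54032}$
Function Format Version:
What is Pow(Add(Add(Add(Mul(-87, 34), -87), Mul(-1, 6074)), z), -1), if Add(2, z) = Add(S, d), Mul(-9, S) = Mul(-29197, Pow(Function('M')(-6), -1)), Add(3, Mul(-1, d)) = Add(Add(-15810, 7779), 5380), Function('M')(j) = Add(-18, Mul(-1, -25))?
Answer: Rational(-9, 54032) ≈ -0.00016657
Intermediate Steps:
Function('M')(j) = 7 (Function('M')(j) = Add(-18, 25) = 7)
d = 2654 (d = Add(3, Mul(-1, Add(Add(-15810, 7779), 5380))) = Add(3, Mul(-1, Add(-8031, 5380))) = Add(3, Mul(-1, -2651)) = Add(3, 2651) = 2654)
S = Rational(4171, 9) (S = Mul(Rational(-1, 9), Mul(-29197, Pow(7, -1))) = Mul(Rational(-1, 9), Mul(-29197, Rational(1, 7))) = Mul(Rational(-1, 9), -4171) = Rational(4171, 9) ≈ 463.44)
z = Rational(28039, 9) (z = Add(-2, Add(Rational(4171, 9), 2654)) = Add(-2, Rational(28057, 9)) = Rational(28039, 9) ≈ 3115.4)
Pow(Add(Add(Add(Mul(-87, 34), -87), Mul(-1, 6074)), z), -1) = Pow(Add(Add(Add(Mul(-87, 34), -87), Mul(-1, 6074)), Rational(28039, 9)), -1) = Pow(Add(Add(Add(-2958, -87), -6074), Rational(28039, 9)), -1) = Pow(Add(Add(-3045, -6074), Rational(28039, 9)), -1) = Pow(Add(-9119, Rational(28039, 9)), -1) = Pow(Rational(-54032, 9), -1) = Rational(-9, 54032)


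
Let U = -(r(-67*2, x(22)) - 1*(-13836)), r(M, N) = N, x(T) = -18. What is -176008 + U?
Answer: -189826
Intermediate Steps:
U = -13818 (U = -(-18 - 1*(-13836)) = -(-18 + 13836) = -1*13818 = -13818)
-176008 + U = -176008 - 13818 = -189826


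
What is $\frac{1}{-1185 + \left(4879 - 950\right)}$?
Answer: $\frac{1}{2744} \approx 0.00036443$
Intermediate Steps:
$\frac{1}{-1185 + \left(4879 - 950\right)} = \frac{1}{-1185 + 3929} = \frac{1}{2744}$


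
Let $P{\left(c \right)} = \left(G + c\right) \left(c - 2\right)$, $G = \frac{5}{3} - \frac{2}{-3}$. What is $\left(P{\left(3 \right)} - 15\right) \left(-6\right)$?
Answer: $58$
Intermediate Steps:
$G = \frac{7}{3}$ ($G = 5 \cdot \frac{1}{3} - - \frac{2}{3} = \frac{5}{3} + \frac{2}{3} = \frac{7}{3} \approx 2.3333$)
$P{\left(c \right)} = \left(-2 + c\right) \left(\frac{7}{3} + c\right)$ ($P{\left(c \right)} = \left(\frac{7}{3} + c\right) \left(c - 2\right) = \left(\frac{7}{3} + c\right) \left(-2 + c\right) = \left(-2 + c\right) \left(\frac{7}{3} + c\right)$)
$\left(P{\left(3 \right)} - 15\right) \left(-6\right) = \left(\left(- \frac{14}{3} + 3^{2} + \frac{1}{3} \cdot 3\right) - 15\right) \left(-6\right) = \left(\left(- \frac{14}{3} + 9 + 1\right) - 15\right) \left(-6\right) = \left(\frac{16}{3} - 15\right) \left(-6\right) = \left(- \frac{29}{3}\right) \left(-6\right) = 58$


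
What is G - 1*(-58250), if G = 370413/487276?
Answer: 28384197413/487276 ≈ 58251.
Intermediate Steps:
G = 370413/487276 (G = 370413*(1/487276) = 370413/487276 ≈ 0.76017)
G - 1*(-58250) = 370413/487276 - 1*(-58250) = 370413/487276 + 58250 = 28384197413/487276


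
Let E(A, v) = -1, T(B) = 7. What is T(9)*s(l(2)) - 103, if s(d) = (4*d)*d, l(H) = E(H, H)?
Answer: -75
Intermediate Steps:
l(H) = -1
s(d) = 4*d²
T(9)*s(l(2)) - 103 = 7*(4*(-1)²) - 103 = 7*(4*1) - 103 = 7*4 - 103 = 28 - 103 = -75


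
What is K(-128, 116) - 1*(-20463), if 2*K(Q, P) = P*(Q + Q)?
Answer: 5615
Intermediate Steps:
K(Q, P) = P*Q (K(Q, P) = (P*(Q + Q))/2 = (P*(2*Q))/2 = (2*P*Q)/2 = P*Q)
K(-128, 116) - 1*(-20463) = 116*(-128) - 1*(-20463) = -14848 + 20463 = 5615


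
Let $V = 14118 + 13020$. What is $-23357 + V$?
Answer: $3781$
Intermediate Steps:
$V = 27138$
$-23357 + V = -23357 + 27138 = 3781$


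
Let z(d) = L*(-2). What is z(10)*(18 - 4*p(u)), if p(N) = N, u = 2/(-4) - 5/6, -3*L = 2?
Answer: 280/9 ≈ 31.111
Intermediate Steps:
L = -2/3 (L = -1/3*2 = -2/3 ≈ -0.66667)
u = -4/3 (u = 2*(-1/4) - 5*1/6 = -1/2 - 5/6 = -4/3 ≈ -1.3333)
z(d) = 4/3 (z(d) = -2/3*(-2) = 4/3)
z(10)*(18 - 4*p(u)) = 4*(18 - 4*(-4/3))/3 = 4*(18 + 16/3)/3 = (4/3)*(70/3) = 280/9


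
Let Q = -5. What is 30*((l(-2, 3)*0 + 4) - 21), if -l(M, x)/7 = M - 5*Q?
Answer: -510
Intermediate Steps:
l(M, x) = -175 - 7*M (l(M, x) = -7*(M - 5*(-5)) = -7*(M + 25) = -7*(25 + M) = -175 - 7*M)
30*((l(-2, 3)*0 + 4) - 21) = 30*(((-175 - 7*(-2))*0 + 4) - 21) = 30*(((-175 + 14)*0 + 4) - 21) = 30*((-161*0 + 4) - 21) = 30*((0 + 4) - 21) = 30*(4 - 21) = 30*(-17) = -510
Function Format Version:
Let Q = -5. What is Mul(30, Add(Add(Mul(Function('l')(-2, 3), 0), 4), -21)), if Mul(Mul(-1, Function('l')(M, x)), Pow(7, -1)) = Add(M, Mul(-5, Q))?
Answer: -510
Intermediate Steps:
Function('l')(M, x) = Add(-175, Mul(-7, M)) (Function('l')(M, x) = Mul(-7, Add(M, Mul(-5, -5))) = Mul(-7, Add(M, 25)) = Mul(-7, Add(25, M)) = Add(-175, Mul(-7, M)))
Mul(30, Add(Add(Mul(Function('l')(-2, 3), 0), 4), -21)) = Mul(30, Add(Add(Mul(Add(-175, Mul(-7, -2)), 0), 4), -21)) = Mul(30, Add(Add(Mul(Add(-175, 14), 0), 4), -21)) = Mul(30, Add(Add(Mul(-161, 0), 4), -21)) = Mul(30, Add(Add(0, 4), -21)) = Mul(30, Add(4, -21)) = Mul(30, -17) = -510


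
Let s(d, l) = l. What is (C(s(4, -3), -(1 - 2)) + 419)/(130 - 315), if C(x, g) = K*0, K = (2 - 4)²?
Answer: -419/185 ≈ -2.2649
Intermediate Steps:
K = 4 (K = (-2)² = 4)
C(x, g) = 0 (C(x, g) = 4*0 = 0)
(C(s(4, -3), -(1 - 2)) + 419)/(130 - 315) = (0 + 419)/(130 - 315) = 419/(-185) = 419*(-1/185) = -419/185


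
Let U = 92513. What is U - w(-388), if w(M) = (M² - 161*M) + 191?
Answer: -120690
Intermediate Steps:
w(M) = 191 + M² - 161*M
U - w(-388) = 92513 - (191 + (-388)² - 161*(-388)) = 92513 - (191 + 150544 + 62468) = 92513 - 1*213203 = 92513 - 213203 = -120690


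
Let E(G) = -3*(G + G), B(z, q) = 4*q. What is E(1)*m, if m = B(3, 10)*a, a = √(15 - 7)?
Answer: -480*√2 ≈ -678.82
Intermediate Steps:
E(G) = -6*G
a = 2*√2 (a = √8 = 2*√2 ≈ 2.8284)
m = 80*√2 (m = (4*10)*(2*√2) = 40*(2*√2) = 80*√2 ≈ 113.14)
E(1)*m = (-6*1)*(80*√2) = -480*√2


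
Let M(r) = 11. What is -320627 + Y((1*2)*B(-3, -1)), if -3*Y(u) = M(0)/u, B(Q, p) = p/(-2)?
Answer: -961892/3 ≈ -3.2063e+5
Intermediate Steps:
B(Q, p) = -p/2 (B(Q, p) = p*(-½) = -p/2)
Y(u) = -11/(3*u)
-320627 + Y((1*2)*B(-3, -1)) = -320627 - 11/(3*1) = -320627 - 11/3/1 = -320627 - 11/3*1 = -320627 - 11/3 = -961892/3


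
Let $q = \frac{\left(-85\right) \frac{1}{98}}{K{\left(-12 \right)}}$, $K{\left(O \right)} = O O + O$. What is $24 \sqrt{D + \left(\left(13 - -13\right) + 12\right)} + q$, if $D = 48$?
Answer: $- \frac{85}{12936} + 24 \sqrt{86} \approx 222.56$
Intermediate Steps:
$K{\left(O \right)} = O + O^{2}$ ($K{\left(O \right)} = O^{2} + O = O + O^{2}$)
$q = - \frac{85}{12936}$ ($q = \frac{\left(-85\right) \frac{1}{98}}{\left(-12\right) \left(1 - 12\right)} = \frac{\left(-85\right) \frac{1}{98}}{\left(-12\right) \left(-11\right)} = - \frac{85}{98 \cdot 132} = \left(- \frac{85}{98}\right) \frac{1}{132} = - \frac{85}{12936} \approx -0.0065708$)
$24 \sqrt{D + \left(\left(13 - -13\right) + 12\right)} + q = 24 \sqrt{48 + \left(\left(13 - -13\right) + 12\right)} - \frac{85}{12936} = 24 \sqrt{48 + \left(\left(13 + 13\right) + 12\right)} - \frac{85}{12936} = 24 \sqrt{48 + \left(26 + 12\right)} - \frac{85}{12936} = 24 \sqrt{48 + 38} - \frac{85}{12936} = 24 \sqrt{86} - \frac{85}{12936} = - \frac{85}{12936} + 24 \sqrt{86}$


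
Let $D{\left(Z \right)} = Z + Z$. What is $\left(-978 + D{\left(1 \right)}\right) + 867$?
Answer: $-109$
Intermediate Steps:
$D{\left(Z \right)} = 2 Z$
$\left(-978 + D{\left(1 \right)}\right) + 867 = \left(-978 + 2 \cdot 1\right) + 867 = \left(-978 + 2\right) + 867 = -976 + 867 = -109$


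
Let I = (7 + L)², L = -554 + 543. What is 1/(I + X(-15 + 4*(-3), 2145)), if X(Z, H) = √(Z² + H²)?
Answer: -8/2300749 + 3*√511306/4601498 ≈ 0.00046271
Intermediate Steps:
L = -11
X(Z, H) = √(H² + Z²)
I = 16 (I = (7 - 11)² = (-4)² = 16)
1/(I + X(-15 + 4*(-3), 2145)) = 1/(16 + √(2145² + (-15 + 4*(-3))²)) = 1/(16 + √(4601025 + (-15 - 12)²)) = 1/(16 + √(4601025 + (-27)²)) = 1/(16 + √(4601025 + 729)) = 1/(16 + √4601754) = 1/(16 + 3*√511306)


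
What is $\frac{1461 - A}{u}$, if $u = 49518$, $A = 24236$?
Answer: $- \frac{22775}{49518} \approx -0.45993$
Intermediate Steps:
$\frac{1461 - A}{u} = \frac{1461 - 24236}{49518} = \left(1461 - 24236\right) \frac{1}{49518} = \left(-22775\right) \frac{1}{49518} = - \frac{22775}{49518}$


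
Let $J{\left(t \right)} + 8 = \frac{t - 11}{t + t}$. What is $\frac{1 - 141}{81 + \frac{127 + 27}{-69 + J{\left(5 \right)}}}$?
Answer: $- \frac{27160}{15329} \approx -1.7718$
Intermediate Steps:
$J{\left(t \right)} = -8 + \frac{-11 + t}{2 t}$ ($J{\left(t \right)} = -8 + \frac{t - 11}{t + t} = -8 + \frac{-11 + t}{2 t}$)
$\frac{1 - 141}{81 + \frac{127 + 27}{-69 + J{\left(5 \right)}}} = \frac{1 - 141}{81 + \frac{127 + 27}{-69 + \frac{-11 - 75}{2 \cdot 5}}} = - \frac{140}{81 + \frac{154}{-69 + \frac{1}{2} \cdot \frac{1}{5} \left(-11 - 75\right)}} = - \frac{140}{81 + \frac{154}{-69 + \frac{1}{2} \cdot \frac{1}{5} \left(-86\right)}} = - \frac{140}{81 + \frac{154}{-69 - \frac{43}{5}}} = - \frac{140}{81 + \frac{154}{- \frac{388}{5}}} = - \frac{140}{81 + 154 \left(- \frac{5}{388}\right)} = - \frac{140}{81 - \frac{385}{194}} = - \frac{140}{\frac{15329}{194}} = \left(-140\right) \frac{194}{15329} = - \frac{27160}{15329}$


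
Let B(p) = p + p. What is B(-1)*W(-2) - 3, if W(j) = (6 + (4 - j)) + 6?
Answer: -39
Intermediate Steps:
B(p) = 2*p
W(j) = 16 - j (W(j) = (10 - j) + 6 = 16 - j)
B(-1)*W(-2) - 3 = (2*(-1))*(16 - 1*(-2)) - 3 = -2*(16 + 2) - 3 = -2*18 - 3 = -36 - 3 = -39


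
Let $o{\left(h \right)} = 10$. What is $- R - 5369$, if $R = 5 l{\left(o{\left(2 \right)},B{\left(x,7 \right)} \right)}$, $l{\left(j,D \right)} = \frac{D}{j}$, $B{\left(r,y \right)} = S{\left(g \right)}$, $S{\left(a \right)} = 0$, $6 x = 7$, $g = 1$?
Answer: $-5369$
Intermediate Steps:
$x = \frac{7}{6}$ ($x = \frac{1}{6} \cdot 7 = \frac{7}{6} \approx 1.1667$)
$B{\left(r,y \right)} = 0$
$R = 0$ ($R = 5 \cdot \frac{0}{10} = 5 \cdot 0 \cdot \frac{1}{10} = 5 \cdot 0 = 0$)
$- R - 5369 = \left(-1\right) 0 - 5369 = 0 - 5369 = -5369$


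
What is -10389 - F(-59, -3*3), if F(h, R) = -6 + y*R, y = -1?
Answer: -10392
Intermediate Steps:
F(h, R) = -6 - R
-10389 - F(-59, -3*3) = -10389 - (-6 - (-3)*3) = -10389 - (-6 - 1*(-9)) = -10389 - (-6 + 9) = -10389 - 1*3 = -10389 - 3 = -10392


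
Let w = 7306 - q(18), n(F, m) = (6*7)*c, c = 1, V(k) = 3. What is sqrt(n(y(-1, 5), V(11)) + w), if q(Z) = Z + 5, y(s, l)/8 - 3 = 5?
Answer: 5*sqrt(293) ≈ 85.586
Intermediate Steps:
y(s, l) = 64 (y(s, l) = 24 + 8*5 = 24 + 40 = 64)
q(Z) = 5 + Z
n(F, m) = 42 (n(F, m) = (6*7)*1 = 42*1 = 42)
w = 7283 (w = 7306 - (5 + 18) = 7306 - 1*23 = 7306 - 23 = 7283)
sqrt(n(y(-1, 5), V(11)) + w) = sqrt(42 + 7283) = sqrt(7325) = 5*sqrt(293)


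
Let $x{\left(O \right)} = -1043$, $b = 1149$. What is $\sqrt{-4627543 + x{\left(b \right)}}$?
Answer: $i \sqrt{4628586} \approx 2151.4 i$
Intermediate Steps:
$\sqrt{-4627543 + x{\left(b \right)}} = \sqrt{-4627543 - 1043} = \sqrt{-4628586} = i \sqrt{4628586}$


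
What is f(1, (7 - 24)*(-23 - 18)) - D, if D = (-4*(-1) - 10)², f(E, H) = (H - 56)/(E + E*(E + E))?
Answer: 533/3 ≈ 177.67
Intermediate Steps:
f(E, H) = (-56 + H)/(E + 2*E²) (f(E, H) = (-56 + H)/(E + E*(2*E)) = (-56 + H)/(E + 2*E²))
D = 36 (D = (4 - 10)² = (-6)² = 36)
f(1, (7 - 24)*(-23 - 18)) - D = (-56 + (7 - 24)*(-23 - 18))/(1*(1 + 2*1)) - 1*36 = 1*(-56 - 17*(-41))/(1 + 2) - 36 = 1*(-56 + 697)/3 - 36 = 1*(⅓)*641 - 36 = 641/3 - 36 = 533/3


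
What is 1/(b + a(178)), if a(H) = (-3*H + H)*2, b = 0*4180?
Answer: -1/712 ≈ -0.0014045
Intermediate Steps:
b = 0
a(H) = -4*H (a(H) = -2*H*2 = -4*H)
1/(b + a(178)) = 1/(0 - 4*178) = 1/(0 - 712) = 1/(-712) = -1/712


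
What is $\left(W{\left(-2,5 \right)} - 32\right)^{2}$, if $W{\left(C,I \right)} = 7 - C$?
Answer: $529$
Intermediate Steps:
$\left(W{\left(-2,5 \right)} - 32\right)^{2} = \left(\left(7 - -2\right) - 32\right)^{2} = \left(\left(7 + 2\right) - 32\right)^{2} = \left(9 - 32\right)^{2} = \left(-23\right)^{2} = 529$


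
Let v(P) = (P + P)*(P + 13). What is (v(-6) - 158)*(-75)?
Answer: 18150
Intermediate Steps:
v(P) = 2*P*(13 + P) (v(P) = (2*P)*(13 + P) = 2*P*(13 + P))
(v(-6) - 158)*(-75) = (2*(-6)*(13 - 6) - 158)*(-75) = (2*(-6)*7 - 158)*(-75) = (-84 - 158)*(-75) = -242*(-75) = 18150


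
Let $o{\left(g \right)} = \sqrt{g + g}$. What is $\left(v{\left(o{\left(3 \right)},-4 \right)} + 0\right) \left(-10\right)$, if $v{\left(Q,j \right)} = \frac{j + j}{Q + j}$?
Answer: $-32 - 8 \sqrt{6} \approx -51.596$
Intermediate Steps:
$o{\left(g \right)} = \sqrt{2} \sqrt{g}$ ($o{\left(g \right)} = \sqrt{2 g} = \sqrt{2} \sqrt{g}$)
$v{\left(Q,j \right)} = \frac{2 j}{Q + j}$
$\left(v{\left(o{\left(3 \right)},-4 \right)} + 0\right) \left(-10\right) = \left(2 \left(-4\right) \frac{1}{\sqrt{2} \sqrt{3} - 4} + 0\right) \left(-10\right) = \left(2 \left(-4\right) \frac{1}{\sqrt{6} - 4} + 0\right) \left(-10\right) = \left(2 \left(-4\right) \frac{1}{-4 + \sqrt{6}} + 0\right) \left(-10\right) = \left(- \frac{8}{-4 + \sqrt{6}} + 0\right) \left(-10\right) = - \frac{8}{-4 + \sqrt{6}} \left(-10\right) = \frac{80}{-4 + \sqrt{6}}$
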